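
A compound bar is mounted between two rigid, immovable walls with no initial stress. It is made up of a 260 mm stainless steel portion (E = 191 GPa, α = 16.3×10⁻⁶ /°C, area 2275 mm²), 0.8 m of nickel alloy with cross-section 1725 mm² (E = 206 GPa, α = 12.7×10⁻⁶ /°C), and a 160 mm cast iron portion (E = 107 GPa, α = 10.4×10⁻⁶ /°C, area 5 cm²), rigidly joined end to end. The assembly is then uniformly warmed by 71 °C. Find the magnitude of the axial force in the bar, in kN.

With the walls removed the bar would change length by δ_free = Σ αᵢΔT Lᵢ = 16.3×10⁻⁶×71×260 + 12.7×10⁻⁶×71×800 + 10.4×10⁻⁶×71×160 = 1.14 mm.
The rigid supports impose zero overall length change; the single axial force P common to all segments must satisfy P Σ Lᵢ/(AᵢEᵢ) = δ_free.
The series flexibility is Σ Lᵢ/(AᵢEᵢ) = 260/(2275×191×10³) + 800/(1725×206×10³) + 160/(500×107×10³) = 5.84×10⁻⁶ mm/N.
Hence P = δ_free / Σ(L/AE) = 1.14/5.84×10⁻⁶ = 195.3 kN (compressive).

P ≈ 195 kN (compressive)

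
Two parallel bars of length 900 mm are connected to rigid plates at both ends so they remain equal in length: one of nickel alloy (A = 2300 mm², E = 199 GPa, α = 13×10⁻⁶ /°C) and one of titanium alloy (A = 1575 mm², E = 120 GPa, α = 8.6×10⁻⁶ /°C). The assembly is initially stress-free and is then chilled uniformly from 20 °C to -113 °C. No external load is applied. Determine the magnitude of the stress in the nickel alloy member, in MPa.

σ ≈ 34 MPa (tensile)

Both members must finish at the same length. With the larger α, the nickel alloy tends to over-contract; the plates restrain it, putting the nickel alloy in tension and the titanium alloy in compression. With no external load the two internal forces are equal and opposite, magnitude P.
Compatibility of the two members (thermal + elastic change equal): (α₁ − α₂)ΔT = P·[1/(A₁E₁) + 1/(A₂E₂)].
|α₁ − α₂|·ΔT = 4.4×10⁻⁶ × 133 = 0.0005852.
1/(A₁E₁) + 1/(A₂E₂) = 1/(2300×199×10³) + 1/(1575×120×10³) = 7.476×10⁻⁹ N⁻¹.
P = 0.0005852 / 7.476×10⁻⁹ = 78280 N = 78.28 kN.
σ_{nickel alloy} = P/A₁ = 78280/2300 = 34.03 MPa, tensile.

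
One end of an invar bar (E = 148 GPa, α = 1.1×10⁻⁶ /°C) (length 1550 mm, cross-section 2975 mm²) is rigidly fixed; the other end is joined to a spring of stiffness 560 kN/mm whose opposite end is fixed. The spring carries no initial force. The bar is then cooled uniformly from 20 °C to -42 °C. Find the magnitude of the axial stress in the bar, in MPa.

The unrestrained thermal change is αΔT L = 1.1×10⁻⁶ × 62 × 1550 = 0.1057 mm.
With a force P in the spring, the elastic change of the bar is PL/(AE) and that of the spring is P/k; compatibility requires their sum to equal δ_free.
So P = δ_free / [L/(AE) + 1/k] = 0.1057 / [ 1550/(2975×148×10³) + 1/(560×10³) ].
P = 0.1057 / 5.306×10⁻⁶ = 19920 N.
σ = P/A = 19920/2975 = 6.697 MPa.

σ ≈ 6.7 MPa (tensile)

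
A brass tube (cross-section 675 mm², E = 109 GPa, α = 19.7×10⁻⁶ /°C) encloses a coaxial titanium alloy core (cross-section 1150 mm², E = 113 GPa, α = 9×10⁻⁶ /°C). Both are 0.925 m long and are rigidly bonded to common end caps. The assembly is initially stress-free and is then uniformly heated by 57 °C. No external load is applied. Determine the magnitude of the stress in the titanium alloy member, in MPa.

σ ≈ 24.9 MPa (tensile)

Both members must finish at the same length. With the larger α, the brass tends to over-expand; the plates restrain it, putting the brass in compression and the titanium alloy in tension. With no external load the two internal forces are equal and opposite, magnitude P.
Equating the net (thermal + elastic) strains gives |α₁ − α₂|·ΔT = P·[1/(A₁E₁) + 1/(A₂E₂)].
|α₁ − α₂|·ΔT = 10.7×10⁻⁶ × 57 = 0.0006099.
1/(A₁E₁) + 1/(A₂E₂) = 1/(675×109×10³) + 1/(1150×113×10³) = 2.129×10⁻⁸ N⁻¹.
So P = 0.0006099 / 2.129×10⁻⁸ = 28.65 kN.
σ_{titanium alloy} = P/A₂ = 28650/1150 = 24.91 MPa, tensile.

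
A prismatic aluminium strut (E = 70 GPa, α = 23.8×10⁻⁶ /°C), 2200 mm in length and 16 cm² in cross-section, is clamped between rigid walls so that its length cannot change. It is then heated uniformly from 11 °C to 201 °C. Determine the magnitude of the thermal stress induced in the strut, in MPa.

σ ≈ 317 MPa (compressive)

Because both ends are immovable the net strain is zero, and the suppressed thermal strain is αΔT = 23.8×10⁻⁶ × 190 = 4522×10⁻⁶.
The stress required to suppress this strain is σ = Eε = 70×10³ × 4522×10⁻⁶ = 316.5 MPa, compressive since the strut is trying to expand.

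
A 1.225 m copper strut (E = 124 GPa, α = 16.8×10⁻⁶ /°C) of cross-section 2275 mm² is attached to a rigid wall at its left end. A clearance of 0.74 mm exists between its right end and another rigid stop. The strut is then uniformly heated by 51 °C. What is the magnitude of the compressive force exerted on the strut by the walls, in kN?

P ≈ 71.3 kN

If the wall were absent the strut would grow by αΔT L = 16.8×10⁻⁶ × 51 × 1225 = 1.05 mm.
This exceeds the 0.74 mm gap, so the wall pushes back. The portion of expansion that must be recovered elastically is δ_free − gap = 1.05 − 0.74 = 0.3096 mm.
That suppressed elongation corresponds to σ = E·Δ/L = 124×10³ × 0.3096/1225 = 31.34 MPa.
P = σA = 31.34 × 2275 = 71.29 kN.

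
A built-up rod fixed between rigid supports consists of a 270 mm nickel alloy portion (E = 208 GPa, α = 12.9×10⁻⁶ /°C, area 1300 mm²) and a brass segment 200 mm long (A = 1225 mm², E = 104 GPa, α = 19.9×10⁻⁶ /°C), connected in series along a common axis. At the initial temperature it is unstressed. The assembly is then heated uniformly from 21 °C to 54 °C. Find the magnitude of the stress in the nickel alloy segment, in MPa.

σ ≈ 73.8 MPa (compressive)

With the walls removed the bar would change length by δ_free = Σ αᵢΔT Lᵢ = 12.9×10⁻⁶×33×270 + 19.9×10⁻⁶×33×200 = 0.2463 mm.
The walls prevent any net length change, so an axial force P (same in every segment) develops. Compatibility: P · Σ Lᵢ/(AᵢEᵢ) = δ_free.
The series flexibility is Σ Lᵢ/(AᵢEᵢ) = 270/(1300×208×10³) + 200/(1225×104×10³) = 2.568×10⁻⁶ mm/N.
P = 0.2463 / 2.568×10⁻⁶ = 95890 N = 95.89 kN, compressive.
σ_{nickel alloy} = P / A = 95890 / 1300 = 73.76 MPa.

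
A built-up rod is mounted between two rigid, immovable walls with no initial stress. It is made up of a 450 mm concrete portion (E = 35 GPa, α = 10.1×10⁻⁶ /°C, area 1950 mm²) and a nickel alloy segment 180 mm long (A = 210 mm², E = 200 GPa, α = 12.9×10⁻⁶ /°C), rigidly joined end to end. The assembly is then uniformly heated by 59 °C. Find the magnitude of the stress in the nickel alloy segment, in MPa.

With the walls removed the bar would change length by δ_free = Σ αᵢΔT Lᵢ = 10.1×10⁻⁶×59×450 + 12.9×10⁻⁶×59×180 = 0.4052 mm.
Since the ends are fixed, an axial force P builds up, equal in every segment, with P · Σ Lᵢ/(AᵢEᵢ) = δ_free.
Σ Lᵢ/(AᵢEᵢ) = 450/(1950×35×10³) + 180/(210×200×10³) = 1.088×10⁻⁵ mm/N.
So P = 0.4052 / 1.088×10⁻⁵ = 37.24 kN, compressive.
σ_{nickel alloy} = P / A = 37240 / 210 = 177.3 MPa.

σ ≈ 177 MPa (compressive)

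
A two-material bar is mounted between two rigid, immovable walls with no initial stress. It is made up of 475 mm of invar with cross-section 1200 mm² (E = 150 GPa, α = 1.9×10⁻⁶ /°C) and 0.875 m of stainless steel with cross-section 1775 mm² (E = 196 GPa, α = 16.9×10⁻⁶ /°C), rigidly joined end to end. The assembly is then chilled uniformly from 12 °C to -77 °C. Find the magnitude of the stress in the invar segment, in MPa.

If the supports were absent, the total length change would be Σ αᵢΔT Lᵢ = 1.9×10⁻⁶×89×475 + 16.9×10⁻⁶×89×875 = 1.396 mm.
Since the ends are fixed, an axial force P builds up, equal in every segment, with P · Σ Lᵢ/(AᵢEᵢ) = δ_free.
The series flexibility is Σ Lᵢ/(AᵢEᵢ) = 475/(1200×150×10³) + 875/(1775×196×10³) = 5.154×10⁻⁶ mm/N.
P = 1.396 / 5.154×10⁻⁶ = 270900 N = 270.9 kN, tensile.
σ_{invar} = P / A = 270900 / 1200 = 225.8 MPa.

σ ≈ 226 MPa (tensile)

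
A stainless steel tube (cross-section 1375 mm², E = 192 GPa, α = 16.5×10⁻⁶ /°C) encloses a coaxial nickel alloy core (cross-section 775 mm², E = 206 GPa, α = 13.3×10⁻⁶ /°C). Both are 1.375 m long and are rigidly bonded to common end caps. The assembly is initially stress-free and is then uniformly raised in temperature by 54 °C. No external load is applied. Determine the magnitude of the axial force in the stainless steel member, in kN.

Equilibrium of a rigid end plate with no external load gives equal and opposite internal forces ±P in the two members. Since α_{stainless steel} > α_{nickel alloy}, heating drives the stainless steel into compression and the nickel alloy into tension.
Setting the final lengths equal and cancelling L: (α₁ − α₂)ΔT = P/(A₁E₁) + P/(A₂E₂).
|α₁ − α₂|·ΔT = 3.2×10⁻⁶ × 54 = 0.0001728.
1/(A₁E₁) + 1/(A₂E₂) = 1/(1375×192×10³) + 1/(775×206×10³) = 1.005×10⁻⁸ N⁻¹.
P = 0.0001728 / 1.005×10⁻⁸ = 17190 N = 17.19 kN.

P ≈ 17.2 kN (compressive in the stainless steel)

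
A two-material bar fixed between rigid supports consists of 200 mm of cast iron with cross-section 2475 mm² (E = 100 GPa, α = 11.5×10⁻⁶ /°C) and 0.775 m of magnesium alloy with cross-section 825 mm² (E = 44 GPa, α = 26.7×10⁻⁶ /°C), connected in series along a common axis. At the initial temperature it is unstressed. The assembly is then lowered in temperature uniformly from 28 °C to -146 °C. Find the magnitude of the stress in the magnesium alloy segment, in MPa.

Free thermal contraction of the whole bar: Σ αᵢΔT Lᵢ = 11.5×10⁻⁶×174×200 + 26.7×10⁻⁶×174×775 = 4.001 mm.
Since the ends are fixed, an axial force P builds up, equal in every segment, with P · Σ Lᵢ/(AᵢEᵢ) = δ_free.
The series flexibility is Σ Lᵢ/(AᵢEᵢ) = 200/(2475×100×10³) + 775/(825×44×10³) = 2.216×10⁻⁵ mm/N.
Hence P = δ_free / Σ(L/AE) = 4.001/2.216×10⁻⁵ = 180.6 kN (tensile).
σ_{magnesium alloy} = P / A = 180600 / 825 = 218.9 MPa.

σ ≈ 219 MPa (tensile)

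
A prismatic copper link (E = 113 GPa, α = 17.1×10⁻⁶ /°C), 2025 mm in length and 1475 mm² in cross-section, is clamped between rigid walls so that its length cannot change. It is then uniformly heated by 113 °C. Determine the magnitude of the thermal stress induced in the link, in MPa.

σ ≈ 218 MPa (compressive)

Because both ends are immovable the net strain is zero, and the suppressed thermal strain is αΔT = 17.1×10⁻⁶ × 113 = 1932.3×10⁻⁶.
Hence σ = E·αΔT = 113×10³ × 1932.3×10⁻⁶ = 218.3 MPa, compressive.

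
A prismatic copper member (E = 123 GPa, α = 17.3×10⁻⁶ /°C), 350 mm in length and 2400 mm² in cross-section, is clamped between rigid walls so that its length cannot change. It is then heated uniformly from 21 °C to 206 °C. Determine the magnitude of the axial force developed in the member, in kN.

P ≈ 945 kN (compressive)

Full restraint means ε = 0, so the stress is σ = EαΔT = 123×10³ × 17.3×10⁻⁶ × 185 = 393.7 MPa.
Axial force P = σA = 393.7 × 2400 = 944800 N = 944.8 kN, compressive.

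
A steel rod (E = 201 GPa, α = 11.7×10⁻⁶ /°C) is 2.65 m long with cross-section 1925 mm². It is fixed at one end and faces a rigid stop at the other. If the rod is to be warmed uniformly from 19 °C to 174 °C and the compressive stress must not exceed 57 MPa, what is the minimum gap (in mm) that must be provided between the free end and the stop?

Free expansion if unrestrained: δ_free = αΔT L = 11.7×10⁻⁶ × 155 × 2650 = 4.806 mm.
A stress of 57 MPa corresponds to the wall pushing the rod back by σL/E = 57×2650/(201×10³) = 0.7515 mm.
So the gap has to take up the difference, g_min = δ_free − σL/E = 4.806 − 0.7515 = 4.054 mm.

g ≈ 4.05 mm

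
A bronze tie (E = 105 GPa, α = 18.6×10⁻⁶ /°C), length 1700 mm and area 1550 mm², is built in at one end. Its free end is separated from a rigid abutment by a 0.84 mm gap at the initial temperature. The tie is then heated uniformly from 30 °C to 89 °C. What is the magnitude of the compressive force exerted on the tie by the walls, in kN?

P ≈ 98.2 kN

Unrestrained expansion: δ_free = αΔT L = 18.6×10⁻⁶ × 59 × 1700 = 1.866 mm.
This exceeds the 0.84 mm gap, so the wall pushes back. The portion of expansion that must be recovered elastically is δ_free − gap = 1.866 − 0.84 = 1.026 mm.
Compatibility: PL/(AE) = 1.026 mm, so σ = P/A = E × (1.026/1700) = 63.34 MPa.
Force on the wall = σA = 63.34 × 1550 mm² = 98.18 kN.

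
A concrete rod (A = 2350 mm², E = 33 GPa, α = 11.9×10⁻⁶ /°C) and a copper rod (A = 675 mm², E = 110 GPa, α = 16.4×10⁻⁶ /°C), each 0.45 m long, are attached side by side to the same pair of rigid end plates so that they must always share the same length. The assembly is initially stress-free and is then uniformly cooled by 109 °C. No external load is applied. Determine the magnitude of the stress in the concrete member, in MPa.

σ ≈ 7.92 MPa (compressive)

Both members must finish at the same length. With the larger α, the copper tends to over-contract; the plates restrain it, putting the copper in tension and the concrete in compression. With no external load the two internal forces are equal and opposite, magnitude P.
Setting the final lengths equal and cancelling L: (α₁ − α₂)ΔT = P/(A₁E₁) + P/(A₂E₂).
|α₁ − α₂|·ΔT = 4.5×10⁻⁶ × 109 = 0.0004905.
1/(A₁E₁) + 1/(A₂E₂) = 1/(2350×33×10³) + 1/(675×110×10³) = 2.636×10⁻⁸ N⁻¹.
So P = 0.0004905 / 2.636×10⁻⁸ = 18.61 kN.
σ_{concrete} = P/A₁ = 18610/2350 = 7.917 MPa, compressive.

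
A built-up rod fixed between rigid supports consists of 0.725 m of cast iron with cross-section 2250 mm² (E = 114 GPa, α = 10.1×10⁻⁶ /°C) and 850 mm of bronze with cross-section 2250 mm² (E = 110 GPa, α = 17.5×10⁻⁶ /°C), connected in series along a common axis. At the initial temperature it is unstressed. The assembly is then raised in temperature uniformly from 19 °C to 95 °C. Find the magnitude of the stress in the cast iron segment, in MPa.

σ ≈ 120 MPa (compressive)

If the supports were absent, the total length change would be Σ αᵢΔT Lᵢ = 10.1×10⁻⁶×76×725 + 17.5×10⁻⁶×76×850 = 1.687 mm.
The walls prevent any net length change, so an axial force P (same in every segment) develops. Compatibility: P · Σ Lᵢ/(AᵢEᵢ) = δ_free.
The series flexibility is Σ Lᵢ/(AᵢEᵢ) = 725/(2250×114×10³) + 850/(2250×110×10³) = 6.261×10⁻⁶ mm/N.
So P = 1.687 / 6.261×10⁻⁶ = 269.5 kN, compressive.
σ_{cast iron} = P / A = 269500 / 2250 = 119.8 MPa.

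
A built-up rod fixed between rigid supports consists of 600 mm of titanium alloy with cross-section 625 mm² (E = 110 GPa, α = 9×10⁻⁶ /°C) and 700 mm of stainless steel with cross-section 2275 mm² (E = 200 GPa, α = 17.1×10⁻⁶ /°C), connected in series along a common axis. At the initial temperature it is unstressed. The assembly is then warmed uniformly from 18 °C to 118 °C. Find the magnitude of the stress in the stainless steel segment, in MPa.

With the walls removed the bar would change length by δ_free = Σ αᵢΔT Lᵢ = 9×10⁻⁶×100×600 + 17.1×10⁻⁶×100×700 = 1.737 mm.
The walls prevent any net length change, so an axial force P (same in every segment) develops. Compatibility: P · Σ Lᵢ/(AᵢEᵢ) = δ_free.
Σ Lᵢ/(AᵢEᵢ) = 600/(625×110×10³) + 700/(2275×200×10³) = 1.027×10⁻⁵ mm/N.
P = 1.737 / 1.027×10⁻⁵ = 169200 N = 169.2 kN, compressive.
σ_{stainless steel} = P / A = 169200 / 2275 = 74.38 MPa.

σ ≈ 74.4 MPa (compressive)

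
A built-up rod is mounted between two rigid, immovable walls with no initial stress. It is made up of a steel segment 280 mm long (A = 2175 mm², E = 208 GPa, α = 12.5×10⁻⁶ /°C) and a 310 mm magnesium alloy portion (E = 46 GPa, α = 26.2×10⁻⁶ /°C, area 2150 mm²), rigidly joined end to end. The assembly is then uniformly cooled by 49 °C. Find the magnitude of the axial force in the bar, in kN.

P ≈ 152 kN (tensile)

Free thermal contraction of the whole bar: Σ αᵢΔT Lᵢ = 12.5×10⁻⁶×49×280 + 26.2×10⁻⁶×49×310 = 0.5695 mm.
The rigid supports impose zero overall length change; the single axial force P common to all segments must satisfy P Σ Lᵢ/(AᵢEᵢ) = δ_free.
The series flexibility is Σ Lᵢ/(AᵢEᵢ) = 280/(2175×208×10³) + 310/(2150×46×10³) = 3.753×10⁻⁶ mm/N.
So P = 0.5695 / 3.753×10⁻⁶ = 151.7 kN, tensile.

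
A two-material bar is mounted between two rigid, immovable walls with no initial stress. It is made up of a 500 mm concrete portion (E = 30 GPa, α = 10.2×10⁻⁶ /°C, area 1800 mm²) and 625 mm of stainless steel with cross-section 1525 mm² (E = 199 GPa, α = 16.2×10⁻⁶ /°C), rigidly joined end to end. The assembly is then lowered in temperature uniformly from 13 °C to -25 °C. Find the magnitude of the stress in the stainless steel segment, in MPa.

If the supports were absent, the total length change would be Σ αᵢΔT Lᵢ = 10.2×10⁻⁶×38×500 + 16.2×10⁻⁶×38×625 = 0.5785 mm.
The rigid supports impose zero overall length change; the single axial force P common to all segments must satisfy P Σ Lᵢ/(AᵢEᵢ) = δ_free.
Σ Lᵢ/(AᵢEᵢ) = 500/(1800×30×10³) + 625/(1525×199×10³) = 1.132×10⁻⁵ mm/N.
P = 0.5785 / 1.132×10⁻⁵ = 51110 N = 51.11 kN, tensile.
σ_{stainless steel} = P / A = 51110 / 1525 = 33.52 MPa.

σ ≈ 33.5 MPa (tensile)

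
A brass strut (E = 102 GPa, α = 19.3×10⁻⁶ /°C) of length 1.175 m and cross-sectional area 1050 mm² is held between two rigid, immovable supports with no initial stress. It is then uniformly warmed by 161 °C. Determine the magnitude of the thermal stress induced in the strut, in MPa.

The supports are rigid, so the total axial strain is zero. The restrained thermal strain is ε = αΔT = 19.3×10⁻⁶ × 161 = 3107.3×10⁻⁶.
σ = EαΔT = 102×10³ × 19.3×10⁻⁶ × 161 = 316.9 MPa (compressive; the strut is trying to expand).

σ ≈ 317 MPa (compressive)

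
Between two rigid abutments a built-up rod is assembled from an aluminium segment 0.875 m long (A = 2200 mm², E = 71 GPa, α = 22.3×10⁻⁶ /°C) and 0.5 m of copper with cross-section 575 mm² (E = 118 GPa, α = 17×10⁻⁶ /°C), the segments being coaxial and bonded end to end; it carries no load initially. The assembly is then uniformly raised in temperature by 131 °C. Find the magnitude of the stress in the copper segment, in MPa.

σ ≈ 492 MPa (compressive)

If the supports were absent, the total length change would be Σ αᵢΔT Lᵢ = 22.3×10⁻⁶×131×875 + 17×10⁻⁶×131×500 = 3.67 mm.
The rigid supports impose zero overall length change; the single axial force P common to all segments must satisfy P Σ Lᵢ/(AᵢEᵢ) = δ_free.
The series flexibility is Σ Lᵢ/(AᵢEᵢ) = 875/(2200×71×10³) + 500/(575×118×10³) = 1.297×10⁻⁵ mm/N.
Hence P = δ_free / Σ(L/AE) = 3.67/1.297×10⁻⁵ = 282.9 kN (compressive).
σ_{copper} = P / A = 282900 / 575 = 492 MPa.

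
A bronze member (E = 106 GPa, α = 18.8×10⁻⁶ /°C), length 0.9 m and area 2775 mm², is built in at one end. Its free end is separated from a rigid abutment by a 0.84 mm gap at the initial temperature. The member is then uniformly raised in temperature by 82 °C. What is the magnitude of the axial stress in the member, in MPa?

σ ≈ 64.5 MPa (compressive)

Free thermal elongation = αΔT L = 18.8×10⁻⁶ × 82 × 900 = 1.387 mm.
After closing the 0.84 mm clearance, 1.387 − 0.84 = 0.5474 mm of expansion remains to be suppressed by the wall.
So σ = E(δ_free − g)/L = 106×10³ × 0.5474/900 = 64.48 MPa.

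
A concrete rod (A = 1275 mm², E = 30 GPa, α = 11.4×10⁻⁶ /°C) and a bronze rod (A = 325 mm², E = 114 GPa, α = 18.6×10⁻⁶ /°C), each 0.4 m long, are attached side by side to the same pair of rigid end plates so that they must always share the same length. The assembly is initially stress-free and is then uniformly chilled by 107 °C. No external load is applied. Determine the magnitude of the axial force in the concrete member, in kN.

Both members must finish at the same length. With the larger α, the bronze tends to over-contract; the plates restrain it, putting the bronze in tension and the concrete in compression. With no external load the two internal forces are equal and opposite, magnitude P.
Compatibility of the two members (thermal + elastic change equal): (α₁ − α₂)ΔT = P·[1/(A₁E₁) + 1/(A₂E₂)].
|α₁ − α₂|·ΔT = 7.2×10⁻⁶ × 107 = 0.0007704.
1/(A₁E₁) + 1/(A₂E₂) = 1/(1275×30×10³) + 1/(325×114×10³) = 5.313×10⁻⁸ N⁻¹.
P = 0.0007704 / 5.313×10⁻⁸ = 14500 N = 14.5 kN.

P ≈ 14.5 kN (compressive in the concrete)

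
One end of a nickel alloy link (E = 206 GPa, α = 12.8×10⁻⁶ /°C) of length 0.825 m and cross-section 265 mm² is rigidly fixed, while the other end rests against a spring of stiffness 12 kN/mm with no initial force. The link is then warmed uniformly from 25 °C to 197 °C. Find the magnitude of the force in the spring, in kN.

Free thermal expansion: δ_free = αΔT L = 12.8×10⁻⁶ × 172 × 825 = 1.816 mm.
With a force P in the spring, the elastic change of the link is PL/(AE) and that of the spring is P/k; compatibility requires their sum to equal δ_free.
P [ L/(AE) + 1/k ] = δ_free → P [ 825/(265×206×10³) + 1/(12×10³) ] = 1.816.
P = 1.816 / 9.845×10⁻⁵ = 18450 N.

P ≈ 18.4 kN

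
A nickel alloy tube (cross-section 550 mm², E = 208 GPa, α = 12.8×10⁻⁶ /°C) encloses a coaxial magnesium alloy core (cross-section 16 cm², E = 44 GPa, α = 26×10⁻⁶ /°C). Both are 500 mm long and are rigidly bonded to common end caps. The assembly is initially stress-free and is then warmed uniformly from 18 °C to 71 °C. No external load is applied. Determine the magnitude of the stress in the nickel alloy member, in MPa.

The magnesium alloy has the larger α, so on heating it would change length more than the nickel alloy if both were free. The rigid plates force a common final length, so the magnesium alloy is put into compression and the nickel alloy into tension, with equal and opposite forces P (no external load).
Setting the final lengths equal and cancelling L: (α₁ − α₂)ΔT = P/(A₁E₁) + P/(A₂E₂).
|α₁ − α₂|·ΔT = 13.2×10⁻⁶ × 53 = 0.0006996.
1/(A₁E₁) + 1/(A₂E₂) = 1/(550×208×10³) + 1/(1600×44×10³) = 2.295×10⁻⁸ N⁻¹.
So P = 0.0006996 / 2.295×10⁻⁸ = 30.49 kN.
σ_{nickel alloy} = P/A₁ = 30490/550 = 55.43 MPa, tensile.

σ ≈ 55.4 MPa (tensile)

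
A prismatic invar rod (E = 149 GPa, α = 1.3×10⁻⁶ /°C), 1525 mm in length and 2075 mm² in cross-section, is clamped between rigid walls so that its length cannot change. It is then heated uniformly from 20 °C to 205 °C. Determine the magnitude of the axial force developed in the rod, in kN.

P ≈ 74.4 kN (compressive)

With zero net strain, σ = E·αΔT = 149 GPa × 1.3×10⁻⁶ × 185 = 35.83 MPa.
P = AEαΔT = 2075 × 149×10³ × 1.3×10⁻⁶ × 185 = 74.36 kN (compressive).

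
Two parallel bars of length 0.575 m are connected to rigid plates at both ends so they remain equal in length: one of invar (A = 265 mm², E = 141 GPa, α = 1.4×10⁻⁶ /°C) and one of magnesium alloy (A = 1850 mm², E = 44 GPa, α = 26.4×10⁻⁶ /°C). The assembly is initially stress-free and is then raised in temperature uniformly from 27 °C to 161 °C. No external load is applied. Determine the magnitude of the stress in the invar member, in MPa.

σ ≈ 324 MPa (tensile)

Both members must finish at the same length. With the larger α, the magnesium alloy tends to over-expand; the plates restrain it, putting the magnesium alloy in compression and the invar in tension. With no external load the two internal forces are equal and opposite, magnitude P.
Equating the net (thermal + elastic) strains gives |α₁ − α₂|·ΔT = P·[1/(A₁E₁) + 1/(A₂E₂)].
|α₁ − α₂|·ΔT = 25×10⁻⁶ × 134 = 0.00335.
1/(A₁E₁) + 1/(A₂E₂) = 1/(265×141×10³) + 1/(1850×44×10³) = 3.905×10⁻⁸ N⁻¹.
So P = 0.00335 / 3.905×10⁻⁸ = 85.79 kN.
σ_{invar} = P/A₁ = 85790/265 = 323.7 MPa, tensile.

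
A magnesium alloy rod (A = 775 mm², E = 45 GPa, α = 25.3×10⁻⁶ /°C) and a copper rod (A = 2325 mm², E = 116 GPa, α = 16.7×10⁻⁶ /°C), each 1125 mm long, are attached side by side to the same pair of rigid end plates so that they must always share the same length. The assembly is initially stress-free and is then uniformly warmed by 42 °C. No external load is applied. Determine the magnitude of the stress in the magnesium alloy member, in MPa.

Both members must finish at the same length. With the larger α, the magnesium alloy tends to over-expand; the plates restrain it, putting the magnesium alloy in compression and the copper in tension. With no external load the two internal forces are equal and opposite, magnitude P.
Equating the net (thermal + elastic) strains gives |α₁ − α₂|·ΔT = P·[1/(A₁E₁) + 1/(A₂E₂)].
|α₁ − α₂|·ΔT = 8.6×10⁻⁶ × 42 = 0.0003612.
1/(A₁E₁) + 1/(A₂E₂) = 1/(775×45×10³) + 1/(2325×116×10³) = 3.238×10⁻⁸ N⁻¹.
P = 0.0003612 / 3.238×10⁻⁸ = 11150 N = 11.15 kN.
σ_{magnesium alloy} = P/A₁ = 11150/775 = 14.39 MPa, compressive.

σ ≈ 14.4 MPa (compressive)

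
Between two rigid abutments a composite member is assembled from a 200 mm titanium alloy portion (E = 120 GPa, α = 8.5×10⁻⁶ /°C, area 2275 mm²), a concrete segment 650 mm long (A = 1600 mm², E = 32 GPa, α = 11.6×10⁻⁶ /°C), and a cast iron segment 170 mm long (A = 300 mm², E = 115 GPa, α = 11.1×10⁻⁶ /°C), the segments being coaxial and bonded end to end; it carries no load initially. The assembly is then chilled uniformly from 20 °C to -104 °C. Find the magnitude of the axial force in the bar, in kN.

P ≈ 75.2 kN (tensile)

Free thermal contraction of the whole bar: Σ αᵢΔT Lᵢ = 8.5×10⁻⁶×124×200 + 11.6×10⁻⁶×124×650 + 11.1×10⁻⁶×124×170 = 1.38 mm.
Since the ends are fixed, an axial force P builds up, equal in every segment, with P · Σ Lᵢ/(AᵢEᵢ) = δ_free.
The series flexibility is Σ Lᵢ/(AᵢEᵢ) = 200/(2275×120×10³) + 650/(1600×32×10³) + 170/(300×115×10³) = 1.836×10⁻⁵ mm/N.
So P = 1.38 / 1.836×10⁻⁵ = 75.17 kN, tensile.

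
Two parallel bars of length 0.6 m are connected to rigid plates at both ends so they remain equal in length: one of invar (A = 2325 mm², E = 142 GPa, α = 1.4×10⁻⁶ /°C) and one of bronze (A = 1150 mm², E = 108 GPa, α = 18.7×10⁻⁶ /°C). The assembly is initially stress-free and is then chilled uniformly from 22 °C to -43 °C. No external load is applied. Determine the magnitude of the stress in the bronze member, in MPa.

Both members must finish at the same length. With the larger α, the bronze tends to over-contract; the plates restrain it, putting the bronze in tension and the invar in compression. With no external load the two internal forces are equal and opposite, magnitude P.
Equating the net (thermal + elastic) strains gives |α₁ − α₂|·ΔT = P·[1/(A₁E₁) + 1/(A₂E₂)].
|α₁ − α₂|·ΔT = 17.3×10⁻⁶ × 65 = 0.001125.
1/(A₁E₁) + 1/(A₂E₂) = 1/(2325×142×10³) + 1/(1150×108×10³) = 1.108×10⁻⁸ N⁻¹.
P = 0.001125 / 1.108×10⁻⁸ = 101500 N = 101.5 kN.
σ_{bronze} = P/A₂ = 101500/1150 = 88.25 MPa, tensile.

σ ≈ 88.2 MPa (tensile)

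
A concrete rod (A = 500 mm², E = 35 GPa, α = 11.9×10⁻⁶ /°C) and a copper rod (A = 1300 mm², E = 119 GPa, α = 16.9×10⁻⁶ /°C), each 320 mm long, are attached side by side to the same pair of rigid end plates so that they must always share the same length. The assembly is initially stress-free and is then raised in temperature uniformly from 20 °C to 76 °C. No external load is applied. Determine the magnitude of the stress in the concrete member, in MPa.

Both members must finish at the same length. With the larger α, the copper tends to over-expand; the plates restrain it, putting the copper in compression and the concrete in tension. With no external load the two internal forces are equal and opposite, magnitude P.
Setting the final lengths equal and cancelling L: (α₁ − α₂)ΔT = P/(A₁E₁) + P/(A₂E₂).
|α₁ − α₂|·ΔT = 5×10⁻⁶ × 56 = 0.00028.
1/(A₁E₁) + 1/(A₂E₂) = 1/(500×35×10³) + 1/(1300×119×10³) = 6.361×10⁻⁸ N⁻¹.
So P = 0.00028 / 6.361×10⁻⁸ = 4.402 kN.
σ_{concrete} = P/A₁ = 4402/500 = 8.804 MPa, tensile.

σ ≈ 8.8 MPa (tensile)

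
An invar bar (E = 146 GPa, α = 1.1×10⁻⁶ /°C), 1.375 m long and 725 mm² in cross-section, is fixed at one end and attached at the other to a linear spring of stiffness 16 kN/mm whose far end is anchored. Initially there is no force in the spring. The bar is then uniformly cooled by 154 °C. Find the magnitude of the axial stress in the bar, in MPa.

If the spring were absent the bar would shorten by αΔT L = 1.1×10⁻⁶ × 154 × 1375 = 0.2329 mm.
Let P be the tensile force in the spring. The bar extends elastically by PL/(AE) and the spring stretches by P/k; together these equal δ_free.
So P = δ_free / [L/(AE) + 1/k] = 0.2329 / [ 1375/(725×146×10³) + 1/(16×10³) ].
P = 0.2329 / 7.549×10⁻⁵ = 3086 N.
σ = P/A = 3086/725 = 4.256 MPa.

σ ≈ 4.26 MPa (tensile)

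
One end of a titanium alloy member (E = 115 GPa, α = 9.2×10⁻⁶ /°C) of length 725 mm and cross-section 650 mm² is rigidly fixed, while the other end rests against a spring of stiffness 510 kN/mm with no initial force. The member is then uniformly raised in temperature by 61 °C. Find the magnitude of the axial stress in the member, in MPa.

If the spring were absent the member would lengthen by αΔT L = 9.2×10⁻⁶ × 61 × 725 = 0.4069 mm.
With a force P in the spring, the elastic change of the member is PL/(AE) and that of the spring is P/k; compatibility requires their sum to equal δ_free.
So P = δ_free / [L/(AE) + 1/k] = 0.4069 / [ 725/(650×115×10³) + 1/(510×10³) ].
P = 0.4069 / 1.166×10⁻⁵ = 34900 N.
σ = P/A = 34900/650 = 53.68 MPa.

σ ≈ 53.7 MPa (compressive)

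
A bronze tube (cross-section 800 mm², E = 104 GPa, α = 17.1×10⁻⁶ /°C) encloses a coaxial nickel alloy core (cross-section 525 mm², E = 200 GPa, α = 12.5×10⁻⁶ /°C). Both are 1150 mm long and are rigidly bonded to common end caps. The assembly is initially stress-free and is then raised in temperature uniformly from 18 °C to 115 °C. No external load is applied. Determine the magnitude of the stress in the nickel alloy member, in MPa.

σ ≈ 39.5 MPa (tensile)

Equilibrium of a rigid end plate with no external load gives equal and opposite internal forces ±P in the two members. Since α_{bronze} > α_{nickel alloy}, heating drives the bronze into compression and the nickel alloy into tension.
Setting the final lengths equal and cancelling L: (α₁ − α₂)ΔT = P/(A₁E₁) + P/(A₂E₂).
|α₁ − α₂|·ΔT = 4.6×10⁻⁶ × 97 = 0.0004462.
1/(A₁E₁) + 1/(A₂E₂) = 1/(800×104×10³) + 1/(525×200×10³) = 2.154×10⁻⁸ N⁻¹.
P = 0.0004462 / 2.154×10⁻⁸ = 20710 N = 20.71 kN.
σ_{nickel alloy} = P/A₂ = 20710/525 = 39.45 MPa, tensile.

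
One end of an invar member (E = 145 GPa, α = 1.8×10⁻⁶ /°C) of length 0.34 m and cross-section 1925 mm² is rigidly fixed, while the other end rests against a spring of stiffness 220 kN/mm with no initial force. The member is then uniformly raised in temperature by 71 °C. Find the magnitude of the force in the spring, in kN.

Free thermal expansion: δ_free = αΔT L = 1.8×10⁻⁶ × 71 × 340 = 0.04345 mm.
Let P be the compressive force at the spring. The member shortens elastically by PL/(AE) and the spring compresses by P/k; together these equal δ_free.
So P = δ_free / [L/(AE) + 1/k] = 0.04345 / [ 340/(1925×145×10³) + 1/(220×10³) ].
P = 0.04345 / 5.764×10⁻⁶ = 7539 N.

P ≈ 7.54 kN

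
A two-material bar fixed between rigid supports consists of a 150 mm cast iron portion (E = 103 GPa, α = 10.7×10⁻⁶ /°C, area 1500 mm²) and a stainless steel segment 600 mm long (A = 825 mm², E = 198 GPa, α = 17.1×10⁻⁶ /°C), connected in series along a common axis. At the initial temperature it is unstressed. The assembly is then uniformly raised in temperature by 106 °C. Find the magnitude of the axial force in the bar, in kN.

P ≈ 271 kN (compressive)

With the walls removed the bar would change length by δ_free = Σ αᵢΔT Lᵢ = 10.7×10⁻⁶×106×150 + 17.1×10⁻⁶×106×600 = 1.258 mm.
The rigid supports impose zero overall length change; the single axial force P common to all segments must satisfy P Σ Lᵢ/(AᵢEᵢ) = δ_free.
The series flexibility is Σ Lᵢ/(AᵢEᵢ) = 150/(1500×103×10³) + 600/(825×198×10³) = 4.644×10⁻⁶ mm/N.
So P = 1.258 / 4.644×10⁻⁶ = 270.8 kN, compressive.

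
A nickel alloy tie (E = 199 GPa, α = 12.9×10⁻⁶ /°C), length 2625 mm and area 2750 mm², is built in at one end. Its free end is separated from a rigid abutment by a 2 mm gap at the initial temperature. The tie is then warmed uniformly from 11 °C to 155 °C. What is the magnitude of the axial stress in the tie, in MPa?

Free thermal elongation = αΔT L = 12.9×10⁻⁶ × 144 × 2625 = 4.876 mm.
The gap closes (δ_free > 2 mm) and the wall then resists a further 4.876 − 2 = 2.876 mm of expansion.
So σ = E(δ_free − g)/L = 199×10³ × 2.876/2625 = 218 MPa.

σ ≈ 218 MPa (compressive)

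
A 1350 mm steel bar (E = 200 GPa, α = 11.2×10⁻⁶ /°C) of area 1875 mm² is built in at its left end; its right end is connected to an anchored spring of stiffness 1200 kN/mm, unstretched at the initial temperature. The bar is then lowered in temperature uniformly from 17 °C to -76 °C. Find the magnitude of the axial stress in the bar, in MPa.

σ ≈ 169 MPa (tensile)

The unrestrained thermal change is αΔT L = 11.2×10⁻⁶ × 93 × 1350 = 1.406 mm.
Let P be the tensile force in the spring. The bar extends elastically by PL/(AE) and the spring stretches by P/k; together these equal δ_free.
P [ L/(AE) + 1/k ] = δ_free → P [ 1350/(1875×200×10³) + 1/(1200×10³) ] = 1.406.
P = 1.406 / 4.433×10⁻⁶ = 317200 N.
σ = P/A = 317200/1875 = 169.2 MPa.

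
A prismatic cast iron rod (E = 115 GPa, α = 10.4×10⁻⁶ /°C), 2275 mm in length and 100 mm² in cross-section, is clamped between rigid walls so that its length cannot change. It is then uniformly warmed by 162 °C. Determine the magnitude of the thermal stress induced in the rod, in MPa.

σ ≈ 194 MPa (compressive)

With length fixed, the mechanical strain must cancel the thermal strain αΔT = 10.4×10⁻⁶ × 162 = 1684.8×10⁻⁶.
σ = EαΔT = 115×10³ × 10.4×10⁻⁶ × 162 = 193.8 MPa (compressive; the rod is trying to expand).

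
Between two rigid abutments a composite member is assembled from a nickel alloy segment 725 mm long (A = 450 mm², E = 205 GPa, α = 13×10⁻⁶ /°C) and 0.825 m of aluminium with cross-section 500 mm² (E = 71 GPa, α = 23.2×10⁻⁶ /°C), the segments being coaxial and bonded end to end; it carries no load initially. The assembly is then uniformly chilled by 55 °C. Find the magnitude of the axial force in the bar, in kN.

P ≈ 50.5 kN (tensile)

If the supports were absent, the total length change would be Σ αᵢΔT Lᵢ = 13×10⁻⁶×55×725 + 23.2×10⁻⁶×55×825 = 1.571 mm.
The walls prevent any net length change, so an axial force P (same in every segment) develops. Compatibility: P · Σ Lᵢ/(AᵢEᵢ) = δ_free.
Σ Lᵢ/(AᵢEᵢ) = 725/(450×205×10³) + 825/(500×71×10³) = 3.11×10⁻⁵ mm/N.
P = 1.571 / 3.11×10⁻⁵ = 50520 N = 50.52 kN, tensile.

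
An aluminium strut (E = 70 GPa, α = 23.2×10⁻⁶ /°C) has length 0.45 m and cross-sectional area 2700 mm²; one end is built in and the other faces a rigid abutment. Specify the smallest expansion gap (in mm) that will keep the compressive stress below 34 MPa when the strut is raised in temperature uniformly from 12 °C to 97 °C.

g ≈ 0.669 mm

Free expansion if unrestrained: δ_free = αΔT L = 23.2×10⁻⁶ × 85 × 450 = 0.8874 mm.
At the allowable stress the elastic shortening the wall may impose is σL/E = 34 × 450 / (70×10³) = 0.2186 mm.
So the gap has to take up the difference, g_min = δ_free − σL/E = 0.8874 − 0.2186 = 0.6688 mm.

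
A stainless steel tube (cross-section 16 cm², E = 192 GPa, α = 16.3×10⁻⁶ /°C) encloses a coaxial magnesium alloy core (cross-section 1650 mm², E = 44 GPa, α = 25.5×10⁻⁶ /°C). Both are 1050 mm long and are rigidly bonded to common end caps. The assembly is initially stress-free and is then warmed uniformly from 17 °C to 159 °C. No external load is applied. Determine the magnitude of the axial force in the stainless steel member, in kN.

P ≈ 76.7 kN (tensile in the stainless steel)

Both members must finish at the same length. With the larger α, the magnesium alloy tends to over-expand; the plates restrain it, putting the magnesium alloy in compression and the stainless steel in tension. With no external load the two internal forces are equal and opposite, magnitude P.
Equating the net (thermal + elastic) strains gives |α₁ − α₂|·ΔT = P·[1/(A₁E₁) + 1/(A₂E₂)].
|α₁ − α₂|·ΔT = 9.2×10⁻⁶ × 142 = 0.001306.
1/(A₁E₁) + 1/(A₂E₂) = 1/(1600×192×10³) + 1/(1650×44×10³) = 1.703×10⁻⁸ N⁻¹.
P = 0.001306 / 1.703×10⁻⁸ = 76710 N = 76.71 kN.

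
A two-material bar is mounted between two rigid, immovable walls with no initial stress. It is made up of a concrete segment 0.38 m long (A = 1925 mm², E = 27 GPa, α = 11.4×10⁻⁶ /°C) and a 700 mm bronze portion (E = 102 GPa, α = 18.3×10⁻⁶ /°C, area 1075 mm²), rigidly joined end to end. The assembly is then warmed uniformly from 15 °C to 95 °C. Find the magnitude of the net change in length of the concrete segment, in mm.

If the supports were absent, the total length change would be Σ αᵢΔT Lᵢ = 11.4×10⁻⁶×80×380 + 18.3×10⁻⁶×80×700 = 1.371 mm.
The walls prevent any net length change, so an axial force P (same in every segment) develops. Compatibility: P · Σ Lᵢ/(AᵢEᵢ) = δ_free.
Σ Lᵢ/(AᵢEᵢ) = 380/(1925×27×10³) + 700/(1075×102×10³) = 1.37×10⁻⁵ mm/N.
P = 1.371 / 1.37×10⁻⁵ = 100100 N = 100.1 kN, compressive.
For the concrete segment, free thermal change = 11.4×10⁻⁶×80×380 = 0.3466 mm and elastic change from P = 100100×380/(1925×27×10³) = 0.7321 mm; these oppose, so the net change is 0.386 mm (segment shortens).

|ΔL| ≈ 0.386 mm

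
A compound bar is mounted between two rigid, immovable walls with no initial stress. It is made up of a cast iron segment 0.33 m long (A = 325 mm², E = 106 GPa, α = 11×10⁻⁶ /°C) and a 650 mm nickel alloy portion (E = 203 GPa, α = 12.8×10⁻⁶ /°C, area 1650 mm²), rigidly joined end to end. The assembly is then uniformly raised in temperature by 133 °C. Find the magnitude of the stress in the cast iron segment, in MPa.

If the supports were absent, the total length change would be Σ αᵢΔT Lᵢ = 11×10⁻⁶×133×330 + 12.8×10⁻⁶×133×650 = 1.589 mm.
Since the ends are fixed, an axial force P builds up, equal in every segment, with P · Σ Lᵢ/(AᵢEᵢ) = δ_free.
Σ Lᵢ/(AᵢEᵢ) = 330/(325×106×10³) + 650/(1650×203×10³) = 1.152×10⁻⁵ mm/N.
So P = 1.589 / 1.152×10⁻⁵ = 138 kN, compressive.
σ_{cast iron} = P / A = 138000 / 325 = 424.5 MPa.

σ ≈ 425 MPa (compressive)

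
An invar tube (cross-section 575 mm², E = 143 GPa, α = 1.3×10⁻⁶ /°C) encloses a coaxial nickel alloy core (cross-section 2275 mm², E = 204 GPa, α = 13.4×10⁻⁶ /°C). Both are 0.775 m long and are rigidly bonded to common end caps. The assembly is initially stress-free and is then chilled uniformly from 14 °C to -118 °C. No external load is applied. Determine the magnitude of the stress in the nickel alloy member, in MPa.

The nickel alloy has the larger α, so on cooling it would change length more than the invar if both were free. The rigid plates force a common final length, so the nickel alloy is put into tension and the invar into compression, with equal and opposite forces P (no external load).
Setting the final lengths equal and cancelling L: (α₁ − α₂)ΔT = P/(A₁E₁) + P/(A₂E₂).
|α₁ − α₂|·ΔT = 12.1×10⁻⁶ × 132 = 0.001597.
1/(A₁E₁) + 1/(A₂E₂) = 1/(575×143×10³) + 1/(2275×204×10³) = 1.432×10⁻⁸ N⁻¹.
P = 0.001597 / 1.432×10⁻⁸ = 111600 N = 111.6 kN.
σ_{nickel alloy} = P/A₂ = 111600/2275 = 49.04 MPa, tensile.

σ ≈ 49 MPa (tensile)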